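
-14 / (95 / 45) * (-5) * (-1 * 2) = -1260 / 19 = -66.32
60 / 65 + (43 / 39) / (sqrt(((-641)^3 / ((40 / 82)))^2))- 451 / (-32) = 202372131524221 / 13476357724128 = 15.02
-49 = -49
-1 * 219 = -219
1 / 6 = 0.17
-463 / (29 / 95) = -43985 / 29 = -1516.72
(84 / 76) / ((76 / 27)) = 567 / 1444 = 0.39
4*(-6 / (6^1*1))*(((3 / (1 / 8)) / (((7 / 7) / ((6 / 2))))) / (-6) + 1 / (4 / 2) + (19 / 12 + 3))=83 / 3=27.67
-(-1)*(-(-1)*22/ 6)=11/ 3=3.67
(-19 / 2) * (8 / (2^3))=-9.50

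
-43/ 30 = -1.43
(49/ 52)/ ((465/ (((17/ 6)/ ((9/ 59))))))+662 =864435787/ 1305720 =662.04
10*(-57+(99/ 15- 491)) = -5414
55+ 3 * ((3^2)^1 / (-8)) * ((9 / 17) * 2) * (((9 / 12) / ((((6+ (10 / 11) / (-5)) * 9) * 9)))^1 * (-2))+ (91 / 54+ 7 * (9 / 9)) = 14969201 / 235008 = 63.70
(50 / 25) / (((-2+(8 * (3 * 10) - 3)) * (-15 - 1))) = -1 / 1880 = -0.00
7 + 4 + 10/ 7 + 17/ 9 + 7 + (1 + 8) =30.32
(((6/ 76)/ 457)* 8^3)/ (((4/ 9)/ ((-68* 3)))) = -352512/ 8683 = -40.60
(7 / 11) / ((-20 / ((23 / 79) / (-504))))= 23 / 1251360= 0.00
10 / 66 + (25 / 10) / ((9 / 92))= 2545 / 99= 25.71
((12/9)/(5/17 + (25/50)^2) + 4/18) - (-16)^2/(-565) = 588098/188145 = 3.13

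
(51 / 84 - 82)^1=-2279 / 28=-81.39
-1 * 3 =-3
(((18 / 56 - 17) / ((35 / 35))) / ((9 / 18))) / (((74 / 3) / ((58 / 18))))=-13543 / 3108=-4.36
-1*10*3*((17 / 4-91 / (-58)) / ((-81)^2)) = -0.03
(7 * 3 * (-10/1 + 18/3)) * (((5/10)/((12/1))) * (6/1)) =-21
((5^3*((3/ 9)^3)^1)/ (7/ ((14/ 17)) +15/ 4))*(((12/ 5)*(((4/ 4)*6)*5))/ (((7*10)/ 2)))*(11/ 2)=4400/ 1029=4.28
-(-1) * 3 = 3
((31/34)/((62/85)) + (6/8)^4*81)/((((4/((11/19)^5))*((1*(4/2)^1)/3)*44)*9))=100744721/60852609024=0.00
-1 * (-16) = 16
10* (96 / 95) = 192 / 19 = 10.11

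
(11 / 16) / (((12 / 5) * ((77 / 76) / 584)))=6935 / 42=165.12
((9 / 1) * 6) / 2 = 27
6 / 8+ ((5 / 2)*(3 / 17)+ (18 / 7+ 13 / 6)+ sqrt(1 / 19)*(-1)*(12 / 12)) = 8467 / 1428 - sqrt(19) / 19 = 5.70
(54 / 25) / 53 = 54 / 1325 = 0.04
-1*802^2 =-643204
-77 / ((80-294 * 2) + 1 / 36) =2772 / 18287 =0.15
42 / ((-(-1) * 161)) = 0.26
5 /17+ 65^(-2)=0.29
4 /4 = 1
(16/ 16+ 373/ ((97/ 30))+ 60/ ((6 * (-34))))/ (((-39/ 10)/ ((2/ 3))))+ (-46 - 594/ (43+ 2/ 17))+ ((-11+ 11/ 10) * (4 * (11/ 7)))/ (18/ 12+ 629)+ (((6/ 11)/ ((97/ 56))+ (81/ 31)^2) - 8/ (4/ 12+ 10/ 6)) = -76.57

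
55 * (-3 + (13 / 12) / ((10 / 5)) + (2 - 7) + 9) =2035 / 24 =84.79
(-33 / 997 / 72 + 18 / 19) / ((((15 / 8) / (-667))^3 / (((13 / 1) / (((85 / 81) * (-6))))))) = 10628425672108192 / 120761625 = 88011615.21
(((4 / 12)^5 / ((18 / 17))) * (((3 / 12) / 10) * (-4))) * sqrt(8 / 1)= -17 * sqrt(2) / 21870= -0.00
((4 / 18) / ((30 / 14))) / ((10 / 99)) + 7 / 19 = 1988 / 1425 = 1.40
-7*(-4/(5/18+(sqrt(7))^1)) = -2520/2243+9072*sqrt(7)/2243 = 9.58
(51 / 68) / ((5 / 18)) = 27 / 10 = 2.70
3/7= 0.43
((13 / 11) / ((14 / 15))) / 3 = 65 / 154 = 0.42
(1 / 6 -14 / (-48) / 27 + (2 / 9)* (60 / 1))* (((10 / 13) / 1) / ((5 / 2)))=8755 / 2106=4.16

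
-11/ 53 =-0.21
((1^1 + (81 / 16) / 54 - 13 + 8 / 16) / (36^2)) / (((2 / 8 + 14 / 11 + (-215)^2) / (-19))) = 76285 / 21088169856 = 0.00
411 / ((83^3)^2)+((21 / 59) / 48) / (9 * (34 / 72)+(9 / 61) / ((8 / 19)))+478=41399611723437202193 / 86609774309181790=478.00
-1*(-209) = 209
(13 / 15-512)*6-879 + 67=-19394 / 5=-3878.80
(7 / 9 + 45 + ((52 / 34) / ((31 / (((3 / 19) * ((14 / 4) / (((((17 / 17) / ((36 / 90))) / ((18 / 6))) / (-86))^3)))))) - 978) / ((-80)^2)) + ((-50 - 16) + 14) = -398580877561 / 36046800000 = -11.06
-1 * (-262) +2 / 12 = 1573 / 6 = 262.17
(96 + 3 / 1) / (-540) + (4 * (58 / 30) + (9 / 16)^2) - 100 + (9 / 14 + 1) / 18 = -7422293 / 80640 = -92.04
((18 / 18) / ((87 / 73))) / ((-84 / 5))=-365 / 7308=-0.05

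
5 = 5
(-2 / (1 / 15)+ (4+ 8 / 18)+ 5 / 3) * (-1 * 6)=430 / 3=143.33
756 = 756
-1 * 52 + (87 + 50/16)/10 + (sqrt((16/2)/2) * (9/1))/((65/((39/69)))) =-78809/1840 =-42.83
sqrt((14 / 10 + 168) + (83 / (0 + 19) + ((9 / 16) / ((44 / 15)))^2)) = sqrt(777419228785) / 66880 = 13.18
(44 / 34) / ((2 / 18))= 198 / 17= 11.65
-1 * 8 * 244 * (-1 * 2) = 3904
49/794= 0.06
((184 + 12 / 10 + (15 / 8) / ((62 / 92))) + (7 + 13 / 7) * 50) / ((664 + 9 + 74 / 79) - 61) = 216289597 / 210151480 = 1.03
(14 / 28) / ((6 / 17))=17 / 12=1.42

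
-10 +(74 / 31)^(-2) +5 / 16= -208351 / 21904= -9.51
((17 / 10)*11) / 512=187 / 5120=0.04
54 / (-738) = -3 / 41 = -0.07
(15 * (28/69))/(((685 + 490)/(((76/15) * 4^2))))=34048/81075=0.42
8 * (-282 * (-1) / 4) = 564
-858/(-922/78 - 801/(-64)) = -2141568/1735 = -1234.33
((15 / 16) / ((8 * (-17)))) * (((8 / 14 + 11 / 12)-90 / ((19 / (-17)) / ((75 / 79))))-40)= -23916325 / 91452928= -0.26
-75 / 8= -9.38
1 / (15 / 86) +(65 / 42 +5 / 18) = 2381 / 315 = 7.56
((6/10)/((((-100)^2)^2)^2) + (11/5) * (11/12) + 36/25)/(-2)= -518500000000000009/300000000000000000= -1.73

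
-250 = -250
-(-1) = 1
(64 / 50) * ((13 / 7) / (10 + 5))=416 / 2625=0.16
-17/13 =-1.31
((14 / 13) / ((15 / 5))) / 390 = 7 / 7605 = 0.00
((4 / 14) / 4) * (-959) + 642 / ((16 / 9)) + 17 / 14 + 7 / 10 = 82471 / 280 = 294.54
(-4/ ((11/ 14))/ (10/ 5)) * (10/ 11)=-280/ 121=-2.31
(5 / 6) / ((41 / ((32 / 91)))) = 80 / 11193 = 0.01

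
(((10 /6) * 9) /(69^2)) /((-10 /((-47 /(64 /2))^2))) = -0.00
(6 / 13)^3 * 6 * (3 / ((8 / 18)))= 3.98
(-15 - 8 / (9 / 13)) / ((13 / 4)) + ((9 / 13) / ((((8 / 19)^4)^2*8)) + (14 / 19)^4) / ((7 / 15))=2581174224577199759 / 14325447206633472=180.18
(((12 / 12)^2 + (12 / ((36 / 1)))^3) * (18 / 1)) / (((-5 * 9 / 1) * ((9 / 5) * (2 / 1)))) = -28 / 243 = -0.12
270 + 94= 364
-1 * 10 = -10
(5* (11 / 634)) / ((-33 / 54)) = -45 / 317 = -0.14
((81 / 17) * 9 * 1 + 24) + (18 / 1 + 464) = 9331 / 17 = 548.88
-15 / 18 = -5 / 6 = -0.83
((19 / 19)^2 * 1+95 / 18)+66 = 1301 / 18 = 72.28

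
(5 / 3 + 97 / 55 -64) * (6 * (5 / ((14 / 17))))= -169898 / 77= -2206.47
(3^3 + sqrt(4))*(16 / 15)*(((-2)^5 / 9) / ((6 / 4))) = -29696 / 405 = -73.32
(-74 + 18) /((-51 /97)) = 5432 /51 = 106.51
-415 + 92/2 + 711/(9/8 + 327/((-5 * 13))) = -373053/677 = -551.04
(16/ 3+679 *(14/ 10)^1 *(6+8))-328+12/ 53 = 10323838/ 795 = 12985.96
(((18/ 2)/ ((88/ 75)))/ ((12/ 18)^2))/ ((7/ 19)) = 115425/ 2464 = 46.84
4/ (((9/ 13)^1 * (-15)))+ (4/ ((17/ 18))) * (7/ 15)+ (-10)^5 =-99998.41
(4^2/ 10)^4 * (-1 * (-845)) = 692224/ 125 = 5537.79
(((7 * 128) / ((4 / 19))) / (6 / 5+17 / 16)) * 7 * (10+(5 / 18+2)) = 263361280 / 1629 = 161670.52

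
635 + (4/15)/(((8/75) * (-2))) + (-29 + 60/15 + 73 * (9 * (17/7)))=2204.32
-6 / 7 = -0.86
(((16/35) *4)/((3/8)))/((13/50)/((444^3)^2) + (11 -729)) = -13075145396311818240/1925264084820210892709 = -0.01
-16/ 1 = -16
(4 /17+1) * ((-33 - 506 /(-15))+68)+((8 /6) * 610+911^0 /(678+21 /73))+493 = 390361269 /280585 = 1391.24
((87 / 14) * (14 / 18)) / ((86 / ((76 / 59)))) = 551 / 7611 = 0.07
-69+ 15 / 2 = -123 / 2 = -61.50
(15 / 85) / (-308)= -3 / 5236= -0.00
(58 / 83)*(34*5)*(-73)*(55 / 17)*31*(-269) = 19419029300 / 83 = 233964208.43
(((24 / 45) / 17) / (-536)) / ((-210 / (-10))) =-1 / 358785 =-0.00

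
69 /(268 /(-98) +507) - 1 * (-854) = 21104867 /24709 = 854.14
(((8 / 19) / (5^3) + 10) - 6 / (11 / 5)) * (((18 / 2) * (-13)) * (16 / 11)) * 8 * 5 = -2846757888 / 57475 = -49530.37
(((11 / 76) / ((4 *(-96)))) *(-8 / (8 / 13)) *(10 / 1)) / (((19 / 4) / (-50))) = -17875 / 34656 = -0.52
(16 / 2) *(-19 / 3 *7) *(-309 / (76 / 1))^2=-222789 / 38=-5862.87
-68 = -68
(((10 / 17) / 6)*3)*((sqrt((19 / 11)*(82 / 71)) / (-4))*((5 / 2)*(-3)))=75*sqrt(1216798) / 106216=0.78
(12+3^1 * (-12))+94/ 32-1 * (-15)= -97/ 16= -6.06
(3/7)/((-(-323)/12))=0.02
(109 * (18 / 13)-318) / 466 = -1086 / 3029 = -0.36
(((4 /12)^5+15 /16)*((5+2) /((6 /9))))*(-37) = -948199 /2592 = -365.82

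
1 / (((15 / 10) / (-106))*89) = -212 / 267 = -0.79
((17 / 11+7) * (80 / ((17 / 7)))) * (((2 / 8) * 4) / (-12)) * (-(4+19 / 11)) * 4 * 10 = 5374.04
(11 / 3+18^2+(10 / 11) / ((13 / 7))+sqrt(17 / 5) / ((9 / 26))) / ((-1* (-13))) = 2* sqrt(85) / 45+140779 / 5577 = 25.65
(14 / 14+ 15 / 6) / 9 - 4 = -65 / 18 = -3.61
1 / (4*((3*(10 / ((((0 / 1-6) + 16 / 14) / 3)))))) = -17 / 1260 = -0.01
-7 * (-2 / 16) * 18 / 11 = 63 / 44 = 1.43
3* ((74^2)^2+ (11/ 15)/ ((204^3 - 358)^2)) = 32416230686553620975051/ 360341581808180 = 89959728.00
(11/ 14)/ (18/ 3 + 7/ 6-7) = 33/ 7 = 4.71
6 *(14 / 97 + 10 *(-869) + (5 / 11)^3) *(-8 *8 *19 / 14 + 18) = 3244561033332 / 903749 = 3590113.00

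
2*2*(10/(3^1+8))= 40/11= 3.64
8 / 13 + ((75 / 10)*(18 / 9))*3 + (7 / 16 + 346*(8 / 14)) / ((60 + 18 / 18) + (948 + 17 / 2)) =67866789 / 1481480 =45.81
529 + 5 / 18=9527 / 18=529.28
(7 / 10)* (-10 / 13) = -7 / 13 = -0.54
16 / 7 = 2.29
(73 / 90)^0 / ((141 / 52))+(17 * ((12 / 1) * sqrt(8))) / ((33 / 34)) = 52 / 141+4624 * sqrt(2) / 11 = 594.85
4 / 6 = 2 / 3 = 0.67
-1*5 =-5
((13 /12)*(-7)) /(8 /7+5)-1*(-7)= 2975 /516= 5.77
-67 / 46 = -1.46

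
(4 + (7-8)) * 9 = 27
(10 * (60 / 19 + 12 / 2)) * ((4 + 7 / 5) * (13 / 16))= 30537 / 76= 401.80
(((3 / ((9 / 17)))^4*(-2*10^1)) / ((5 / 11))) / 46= -1837462 / 1863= -986.29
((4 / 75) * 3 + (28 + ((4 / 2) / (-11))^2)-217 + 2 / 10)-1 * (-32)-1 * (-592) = 1317064 / 3025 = 435.39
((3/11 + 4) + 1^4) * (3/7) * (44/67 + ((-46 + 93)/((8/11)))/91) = 527307/170716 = 3.09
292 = 292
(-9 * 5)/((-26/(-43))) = -74.42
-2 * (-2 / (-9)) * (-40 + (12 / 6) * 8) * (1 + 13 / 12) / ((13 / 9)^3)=16200 / 2197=7.37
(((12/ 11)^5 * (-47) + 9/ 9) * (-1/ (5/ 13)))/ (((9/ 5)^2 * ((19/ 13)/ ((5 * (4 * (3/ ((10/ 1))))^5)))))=187128475872/ 382496125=489.23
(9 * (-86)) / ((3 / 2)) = -516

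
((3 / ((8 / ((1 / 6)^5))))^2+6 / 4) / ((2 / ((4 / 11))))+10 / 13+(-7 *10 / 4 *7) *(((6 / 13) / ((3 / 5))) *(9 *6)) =-156406056910835 / 30743691264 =-5087.42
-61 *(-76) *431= 1998116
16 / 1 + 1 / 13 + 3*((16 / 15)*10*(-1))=-207 / 13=-15.92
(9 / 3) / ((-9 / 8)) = -8 / 3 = -2.67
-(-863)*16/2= 6904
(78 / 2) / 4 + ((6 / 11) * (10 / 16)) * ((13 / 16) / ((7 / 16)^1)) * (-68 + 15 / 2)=-1599 / 56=-28.55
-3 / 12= -0.25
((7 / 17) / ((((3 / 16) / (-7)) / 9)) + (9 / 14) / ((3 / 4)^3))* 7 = -48848 / 51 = -957.80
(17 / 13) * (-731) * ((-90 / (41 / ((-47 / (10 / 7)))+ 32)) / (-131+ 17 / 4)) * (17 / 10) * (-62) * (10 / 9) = 86185221640 / 33343869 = 2584.74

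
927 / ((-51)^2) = 103 / 289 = 0.36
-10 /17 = -0.59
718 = 718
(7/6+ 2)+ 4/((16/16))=43/6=7.17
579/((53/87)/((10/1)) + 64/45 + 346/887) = 1340425530/4336637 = 309.09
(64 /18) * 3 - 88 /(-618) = 3340 /309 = 10.81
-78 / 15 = -26 / 5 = -5.20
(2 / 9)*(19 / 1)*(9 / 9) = 38 / 9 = 4.22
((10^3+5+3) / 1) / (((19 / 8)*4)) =106.11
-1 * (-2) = 2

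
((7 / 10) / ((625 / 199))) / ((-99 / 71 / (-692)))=34220438 / 309375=110.61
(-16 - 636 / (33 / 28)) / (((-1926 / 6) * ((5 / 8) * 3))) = 48896 / 52965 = 0.92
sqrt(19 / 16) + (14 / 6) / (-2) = -7 / 6 + sqrt(19) / 4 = -0.08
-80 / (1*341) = -80 / 341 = -0.23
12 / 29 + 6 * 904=157308 / 29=5424.41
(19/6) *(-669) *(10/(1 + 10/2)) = -21185/6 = -3530.83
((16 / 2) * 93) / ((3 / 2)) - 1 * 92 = 404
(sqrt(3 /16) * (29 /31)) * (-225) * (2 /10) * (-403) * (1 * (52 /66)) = 73515 * sqrt(3) /22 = 5787.81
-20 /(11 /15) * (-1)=300 /11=27.27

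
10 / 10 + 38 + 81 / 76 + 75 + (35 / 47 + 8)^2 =191.54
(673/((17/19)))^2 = 163507369/289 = 565769.44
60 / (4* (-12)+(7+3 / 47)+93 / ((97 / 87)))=273540 / 193649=1.41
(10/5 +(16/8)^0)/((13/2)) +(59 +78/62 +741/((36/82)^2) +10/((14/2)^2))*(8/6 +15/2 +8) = 841137824369/12796056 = 65734.15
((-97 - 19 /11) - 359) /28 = -5035 /308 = -16.35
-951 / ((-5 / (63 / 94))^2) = -3774519 / 220900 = -17.09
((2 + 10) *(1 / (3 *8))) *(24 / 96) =1 / 8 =0.12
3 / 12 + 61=245 / 4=61.25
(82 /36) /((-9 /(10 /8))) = -205 /648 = -0.32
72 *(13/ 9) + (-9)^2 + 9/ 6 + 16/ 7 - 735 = -7647/ 14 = -546.21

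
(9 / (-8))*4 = -9 / 2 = -4.50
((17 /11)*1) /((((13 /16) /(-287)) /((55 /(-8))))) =48790 /13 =3753.08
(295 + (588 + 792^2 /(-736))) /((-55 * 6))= -707 /7590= -0.09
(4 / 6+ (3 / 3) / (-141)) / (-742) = -31 / 34874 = -0.00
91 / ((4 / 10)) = 455 / 2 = 227.50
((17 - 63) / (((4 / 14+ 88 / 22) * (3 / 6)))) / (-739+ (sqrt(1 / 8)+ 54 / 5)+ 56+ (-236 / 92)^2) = 128726860 * sqrt(2) / 10627147623747+ 342732515008 / 10627147623747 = 0.03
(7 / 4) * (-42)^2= 3087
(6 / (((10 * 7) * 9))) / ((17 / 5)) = 1 / 357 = 0.00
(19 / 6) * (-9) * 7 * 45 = -17955 / 2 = -8977.50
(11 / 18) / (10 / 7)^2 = 539 / 1800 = 0.30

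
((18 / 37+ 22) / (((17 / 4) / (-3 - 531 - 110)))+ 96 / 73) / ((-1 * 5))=156395552 / 229585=681.21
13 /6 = 2.17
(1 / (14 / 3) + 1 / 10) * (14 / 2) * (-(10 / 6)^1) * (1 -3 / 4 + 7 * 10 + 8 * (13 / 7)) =-26213 / 84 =-312.06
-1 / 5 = -0.20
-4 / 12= -1 / 3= -0.33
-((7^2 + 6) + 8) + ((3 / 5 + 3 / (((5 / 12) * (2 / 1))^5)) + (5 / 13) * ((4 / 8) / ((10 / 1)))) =-8923819 / 162500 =-54.92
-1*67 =-67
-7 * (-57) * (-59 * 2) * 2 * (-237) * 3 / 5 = 66950604 / 5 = 13390120.80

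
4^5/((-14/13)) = -6656/7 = -950.86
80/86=0.93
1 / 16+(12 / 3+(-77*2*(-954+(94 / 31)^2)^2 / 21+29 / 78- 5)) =-1257466192467659 / 192092368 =-6546153.84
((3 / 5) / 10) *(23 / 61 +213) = 19524 / 1525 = 12.80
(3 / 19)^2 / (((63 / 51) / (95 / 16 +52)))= 47277 / 40432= 1.17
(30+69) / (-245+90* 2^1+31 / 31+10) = -11 / 6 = -1.83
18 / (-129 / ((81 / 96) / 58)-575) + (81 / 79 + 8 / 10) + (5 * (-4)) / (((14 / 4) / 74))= -98933662329 / 234977995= -421.03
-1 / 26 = -0.04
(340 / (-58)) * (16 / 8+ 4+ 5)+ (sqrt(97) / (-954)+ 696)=18314 / 29 - sqrt(97) / 954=631.51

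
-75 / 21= -25 / 7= -3.57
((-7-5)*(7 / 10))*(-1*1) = 42 / 5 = 8.40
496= 496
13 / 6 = 2.17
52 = 52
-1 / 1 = -1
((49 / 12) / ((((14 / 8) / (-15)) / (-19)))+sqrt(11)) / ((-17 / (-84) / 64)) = 5376 * sqrt(11) / 17+3575040 / 17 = 211345.30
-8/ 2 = -4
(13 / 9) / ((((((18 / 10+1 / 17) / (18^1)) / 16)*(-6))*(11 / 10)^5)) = -23.16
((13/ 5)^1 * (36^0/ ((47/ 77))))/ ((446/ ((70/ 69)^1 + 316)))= 10947937/ 3615945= 3.03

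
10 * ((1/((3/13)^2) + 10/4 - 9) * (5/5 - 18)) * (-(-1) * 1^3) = -18785/9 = -2087.22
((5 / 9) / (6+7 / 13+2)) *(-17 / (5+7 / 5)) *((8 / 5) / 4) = -1105 / 15984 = -0.07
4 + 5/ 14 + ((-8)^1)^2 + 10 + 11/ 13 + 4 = 15143/ 182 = 83.20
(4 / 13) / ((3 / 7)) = 28 / 39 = 0.72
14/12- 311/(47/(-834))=1556573/282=5519.76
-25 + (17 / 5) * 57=844 / 5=168.80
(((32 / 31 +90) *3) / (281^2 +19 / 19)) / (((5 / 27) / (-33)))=-0.62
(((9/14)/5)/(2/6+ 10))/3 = 9/2170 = 0.00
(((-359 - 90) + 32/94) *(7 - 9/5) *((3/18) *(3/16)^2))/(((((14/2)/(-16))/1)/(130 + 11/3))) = 109926531/26320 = 4176.54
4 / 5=0.80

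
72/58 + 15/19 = 1119/551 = 2.03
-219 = -219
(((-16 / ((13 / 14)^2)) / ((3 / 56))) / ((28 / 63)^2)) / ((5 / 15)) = -5260.69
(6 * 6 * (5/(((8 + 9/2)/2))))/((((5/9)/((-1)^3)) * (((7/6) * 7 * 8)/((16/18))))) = -0.71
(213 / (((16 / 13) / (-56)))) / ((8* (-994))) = 39 / 32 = 1.22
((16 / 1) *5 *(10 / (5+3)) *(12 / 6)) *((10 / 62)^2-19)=-3646800 / 961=-3794.80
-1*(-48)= 48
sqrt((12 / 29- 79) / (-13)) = sqrt(859183) / 377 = 2.46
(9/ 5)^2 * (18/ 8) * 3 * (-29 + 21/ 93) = -487701/ 775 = -629.29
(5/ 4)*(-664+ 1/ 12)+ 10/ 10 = -39787/ 48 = -828.90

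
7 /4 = 1.75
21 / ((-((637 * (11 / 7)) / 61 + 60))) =-1281 / 4661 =-0.27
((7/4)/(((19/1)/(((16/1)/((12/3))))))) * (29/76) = 203/1444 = 0.14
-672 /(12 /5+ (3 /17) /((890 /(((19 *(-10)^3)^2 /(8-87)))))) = 33467560 /45005473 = 0.74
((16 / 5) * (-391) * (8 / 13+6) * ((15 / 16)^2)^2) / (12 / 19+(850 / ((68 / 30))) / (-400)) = 1078133625 / 51584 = 20900.54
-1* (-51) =51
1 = 1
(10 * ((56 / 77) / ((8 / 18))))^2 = 32400 / 121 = 267.77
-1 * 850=-850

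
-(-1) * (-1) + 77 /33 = 4 /3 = 1.33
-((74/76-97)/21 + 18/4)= 0.07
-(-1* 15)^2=-225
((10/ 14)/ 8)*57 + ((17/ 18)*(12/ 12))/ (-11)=27739/ 5544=5.00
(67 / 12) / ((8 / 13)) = 871 / 96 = 9.07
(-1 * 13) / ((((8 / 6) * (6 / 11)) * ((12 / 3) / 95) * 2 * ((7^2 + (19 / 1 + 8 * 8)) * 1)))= -1235 / 768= -1.61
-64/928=-2/29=-0.07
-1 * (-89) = 89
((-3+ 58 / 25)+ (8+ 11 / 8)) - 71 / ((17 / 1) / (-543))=2276.52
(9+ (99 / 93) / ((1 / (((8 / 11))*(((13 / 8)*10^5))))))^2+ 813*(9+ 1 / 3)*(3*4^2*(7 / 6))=15829952792.56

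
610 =610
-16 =-16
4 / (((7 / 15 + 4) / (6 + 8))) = 840 / 67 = 12.54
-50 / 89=-0.56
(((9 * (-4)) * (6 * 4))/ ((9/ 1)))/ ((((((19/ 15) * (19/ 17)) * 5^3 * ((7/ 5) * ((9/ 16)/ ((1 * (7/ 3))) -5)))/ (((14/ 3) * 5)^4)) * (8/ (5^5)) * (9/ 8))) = 130614400000000/ 15585453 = 8380532.80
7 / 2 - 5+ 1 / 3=-1.17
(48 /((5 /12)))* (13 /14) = 3744 /35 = 106.97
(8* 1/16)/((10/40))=2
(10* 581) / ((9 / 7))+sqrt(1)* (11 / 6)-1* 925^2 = -15319877 / 18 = -851104.28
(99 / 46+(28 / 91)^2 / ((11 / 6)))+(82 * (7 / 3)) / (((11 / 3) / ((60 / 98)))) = 20443239 / 598598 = 34.15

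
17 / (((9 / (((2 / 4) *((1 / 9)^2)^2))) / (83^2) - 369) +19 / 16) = -1873808 / 38652197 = -0.05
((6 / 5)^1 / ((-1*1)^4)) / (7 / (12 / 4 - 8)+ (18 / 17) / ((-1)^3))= -102 / 209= -0.49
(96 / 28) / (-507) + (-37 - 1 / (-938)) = -838031 / 22646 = -37.01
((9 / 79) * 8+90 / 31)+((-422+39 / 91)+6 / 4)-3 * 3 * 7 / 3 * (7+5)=-22911853 / 34286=-668.26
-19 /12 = -1.58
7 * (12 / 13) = 84 / 13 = 6.46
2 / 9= 0.22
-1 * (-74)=74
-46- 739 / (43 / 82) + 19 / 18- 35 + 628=-861.20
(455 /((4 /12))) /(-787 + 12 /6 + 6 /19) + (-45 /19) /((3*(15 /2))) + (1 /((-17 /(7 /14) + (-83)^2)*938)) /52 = -174730579853569 /94714344259080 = -1.84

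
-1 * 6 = -6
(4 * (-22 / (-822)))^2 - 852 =-143918756 / 168921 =-851.99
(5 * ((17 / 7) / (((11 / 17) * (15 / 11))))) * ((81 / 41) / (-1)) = -7803 / 287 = -27.19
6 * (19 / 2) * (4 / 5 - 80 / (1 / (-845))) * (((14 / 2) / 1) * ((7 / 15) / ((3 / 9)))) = 944045172 / 25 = 37761806.88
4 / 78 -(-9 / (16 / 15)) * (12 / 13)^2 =3671 / 507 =7.24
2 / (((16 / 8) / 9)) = 9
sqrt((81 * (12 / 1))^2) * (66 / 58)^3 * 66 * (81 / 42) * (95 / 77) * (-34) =-9138935785320 / 1195061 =-7647254.65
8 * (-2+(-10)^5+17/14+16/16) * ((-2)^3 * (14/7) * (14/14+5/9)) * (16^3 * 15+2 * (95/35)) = 1223444133883.94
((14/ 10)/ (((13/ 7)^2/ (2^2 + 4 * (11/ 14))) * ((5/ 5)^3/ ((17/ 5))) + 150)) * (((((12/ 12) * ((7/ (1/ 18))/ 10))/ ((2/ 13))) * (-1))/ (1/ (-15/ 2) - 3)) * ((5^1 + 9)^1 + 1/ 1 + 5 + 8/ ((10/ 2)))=221041548/ 41987215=5.26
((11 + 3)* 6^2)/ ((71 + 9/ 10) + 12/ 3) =1680/ 253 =6.64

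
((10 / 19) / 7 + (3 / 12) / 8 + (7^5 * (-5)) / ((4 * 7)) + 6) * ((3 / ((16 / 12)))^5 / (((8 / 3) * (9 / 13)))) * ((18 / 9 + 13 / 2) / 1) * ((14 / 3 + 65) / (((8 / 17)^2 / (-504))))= 126082469686.41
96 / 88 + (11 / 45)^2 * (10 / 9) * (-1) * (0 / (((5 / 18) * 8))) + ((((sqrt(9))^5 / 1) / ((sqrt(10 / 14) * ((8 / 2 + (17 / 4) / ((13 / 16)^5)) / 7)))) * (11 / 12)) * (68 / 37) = 12 / 11 + 1458067611 * sqrt(35) / 40711100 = 212.98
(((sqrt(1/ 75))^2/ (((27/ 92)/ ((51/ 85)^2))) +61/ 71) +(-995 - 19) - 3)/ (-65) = 405814718/ 25959375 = 15.63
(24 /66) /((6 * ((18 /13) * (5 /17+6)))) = 221 /31779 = 0.01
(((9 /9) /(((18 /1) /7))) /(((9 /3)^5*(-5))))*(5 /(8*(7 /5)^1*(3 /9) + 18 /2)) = -0.00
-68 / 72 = -17 / 18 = -0.94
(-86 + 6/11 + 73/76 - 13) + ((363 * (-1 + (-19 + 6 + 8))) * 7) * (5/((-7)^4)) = -37060255/286748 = -129.24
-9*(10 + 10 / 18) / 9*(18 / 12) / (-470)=0.03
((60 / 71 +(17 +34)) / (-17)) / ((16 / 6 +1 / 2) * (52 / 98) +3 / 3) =-1.14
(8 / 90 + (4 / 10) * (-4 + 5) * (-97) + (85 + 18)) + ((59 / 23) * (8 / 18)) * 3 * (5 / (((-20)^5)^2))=6813593600000177 / 105984000000000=64.29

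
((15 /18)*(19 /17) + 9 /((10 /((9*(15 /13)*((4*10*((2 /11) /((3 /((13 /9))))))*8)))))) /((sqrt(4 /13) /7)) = 2063635*sqrt(13) /2244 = 3315.75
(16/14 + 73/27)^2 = 528529/35721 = 14.80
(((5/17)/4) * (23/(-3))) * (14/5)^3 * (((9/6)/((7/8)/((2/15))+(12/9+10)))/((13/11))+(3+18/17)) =-4123248962/80681575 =-51.11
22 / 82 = 11 / 41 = 0.27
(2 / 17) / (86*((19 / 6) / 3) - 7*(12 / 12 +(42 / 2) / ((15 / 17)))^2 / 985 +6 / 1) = 443250 / 348154679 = 0.00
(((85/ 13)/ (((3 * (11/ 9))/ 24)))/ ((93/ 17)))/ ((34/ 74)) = 75480/ 4433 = 17.03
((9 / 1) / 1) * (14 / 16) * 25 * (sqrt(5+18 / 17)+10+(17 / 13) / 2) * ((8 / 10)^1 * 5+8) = 4725 * sqrt(1751) / 34+1308825 / 52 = 30984.93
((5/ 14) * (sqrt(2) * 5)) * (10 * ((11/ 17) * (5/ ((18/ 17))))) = 6875 * sqrt(2)/ 126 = 77.16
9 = 9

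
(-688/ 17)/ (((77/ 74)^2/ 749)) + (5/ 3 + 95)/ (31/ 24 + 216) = -60064106736/ 2145451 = -27996.03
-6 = -6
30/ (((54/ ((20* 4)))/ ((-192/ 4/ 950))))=-128/ 57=-2.25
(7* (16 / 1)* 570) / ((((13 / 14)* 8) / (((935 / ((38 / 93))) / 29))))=255647700 / 377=678110.61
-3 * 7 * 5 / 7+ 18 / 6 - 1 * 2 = -14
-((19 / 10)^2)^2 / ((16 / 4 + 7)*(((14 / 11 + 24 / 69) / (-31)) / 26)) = 1207945349 / 2050000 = 589.24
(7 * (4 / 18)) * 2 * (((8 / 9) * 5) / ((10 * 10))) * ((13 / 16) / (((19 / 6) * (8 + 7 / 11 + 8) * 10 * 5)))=1001 / 23469750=0.00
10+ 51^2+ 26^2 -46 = 3241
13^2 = 169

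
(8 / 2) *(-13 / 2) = -26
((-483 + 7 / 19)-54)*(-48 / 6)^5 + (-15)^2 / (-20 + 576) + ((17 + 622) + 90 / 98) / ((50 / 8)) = 227558562036811 / 12940900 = 17584446.37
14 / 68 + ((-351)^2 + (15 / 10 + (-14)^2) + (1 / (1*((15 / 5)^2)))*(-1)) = 18879985 / 153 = 123398.59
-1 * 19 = -19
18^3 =5832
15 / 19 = 0.79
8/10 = 0.80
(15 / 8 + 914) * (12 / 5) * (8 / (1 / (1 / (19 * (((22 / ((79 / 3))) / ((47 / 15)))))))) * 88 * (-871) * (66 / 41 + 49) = -31467871699888 / 2337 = -13465071330.72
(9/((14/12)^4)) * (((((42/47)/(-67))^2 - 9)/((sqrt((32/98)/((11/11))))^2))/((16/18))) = -585530179245/3887150792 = -150.63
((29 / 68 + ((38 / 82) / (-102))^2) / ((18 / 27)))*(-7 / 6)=-26106353 / 34978248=-0.75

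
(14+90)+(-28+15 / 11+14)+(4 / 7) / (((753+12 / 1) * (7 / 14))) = 5381863 / 58905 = 91.37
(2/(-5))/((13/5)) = -2/13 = -0.15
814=814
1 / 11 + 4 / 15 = 59 / 165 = 0.36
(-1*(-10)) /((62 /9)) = 45 /31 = 1.45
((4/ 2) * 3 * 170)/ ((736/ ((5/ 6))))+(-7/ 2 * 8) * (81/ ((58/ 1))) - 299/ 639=-261977621/ 6819408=-38.42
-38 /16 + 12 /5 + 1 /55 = 19 /440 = 0.04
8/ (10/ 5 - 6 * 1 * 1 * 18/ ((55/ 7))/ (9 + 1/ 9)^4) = 4973339360/ 1242094811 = 4.00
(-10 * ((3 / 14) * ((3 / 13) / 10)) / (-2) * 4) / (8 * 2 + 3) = 9 / 1729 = 0.01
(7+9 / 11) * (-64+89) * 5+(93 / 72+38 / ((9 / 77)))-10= 1024591 / 792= 1293.68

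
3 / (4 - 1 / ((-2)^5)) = 32 / 43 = 0.74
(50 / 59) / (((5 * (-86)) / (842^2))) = -3544820 / 2537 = -1397.25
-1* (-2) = 2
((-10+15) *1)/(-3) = -5/3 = -1.67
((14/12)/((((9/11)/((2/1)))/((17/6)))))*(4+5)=1309/18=72.72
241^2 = 58081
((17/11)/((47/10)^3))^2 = 289000000/1304285054809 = 0.00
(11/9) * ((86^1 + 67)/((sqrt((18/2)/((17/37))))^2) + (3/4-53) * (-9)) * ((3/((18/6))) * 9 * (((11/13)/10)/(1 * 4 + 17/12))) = 25683339/312650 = 82.15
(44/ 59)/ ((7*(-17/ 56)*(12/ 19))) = -1672/ 3009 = -0.56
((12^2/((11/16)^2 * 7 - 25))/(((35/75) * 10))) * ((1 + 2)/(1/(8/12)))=-12288/4319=-2.85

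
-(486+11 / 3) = -1469 / 3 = -489.67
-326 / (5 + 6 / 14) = -1141 / 19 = -60.05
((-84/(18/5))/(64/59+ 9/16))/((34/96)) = -211456/5287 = -40.00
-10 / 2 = -5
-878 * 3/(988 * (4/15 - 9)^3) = 4444875/1110556954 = 0.00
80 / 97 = 0.82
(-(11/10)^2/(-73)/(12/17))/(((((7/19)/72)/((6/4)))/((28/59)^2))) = 9848916/6352825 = 1.55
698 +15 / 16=11183 / 16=698.94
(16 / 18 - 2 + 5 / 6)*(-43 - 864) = 4535 / 18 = 251.94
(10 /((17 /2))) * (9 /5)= 36 /17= 2.12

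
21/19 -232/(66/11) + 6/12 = -4225/114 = -37.06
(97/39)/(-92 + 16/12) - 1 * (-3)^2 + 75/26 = -21721/3536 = -6.14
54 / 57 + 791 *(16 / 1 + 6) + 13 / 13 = 17403.95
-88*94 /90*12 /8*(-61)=126148 /15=8409.87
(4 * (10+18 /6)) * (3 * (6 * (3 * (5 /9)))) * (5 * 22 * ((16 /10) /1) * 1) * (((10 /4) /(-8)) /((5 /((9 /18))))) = -8580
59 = 59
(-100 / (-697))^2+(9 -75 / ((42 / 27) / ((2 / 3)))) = -78631058 / 3400663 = -23.12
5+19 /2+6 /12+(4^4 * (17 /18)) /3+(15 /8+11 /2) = 22241 /216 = 102.97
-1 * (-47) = 47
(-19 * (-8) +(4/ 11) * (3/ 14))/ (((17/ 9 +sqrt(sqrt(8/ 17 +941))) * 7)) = -72561015 * sqrt(272085)/ 27917221486 - 4401139095/ 27917221486 +137059695 * 16005^(1/ 4) * 17^(3/ 4)/ 27917221486 +38414655 * 16005^(3/ 4) * 17^(1/ 4)/ 27917221486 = 2.92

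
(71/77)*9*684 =437076/77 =5676.31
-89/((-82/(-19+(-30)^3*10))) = -24031691/82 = -293069.40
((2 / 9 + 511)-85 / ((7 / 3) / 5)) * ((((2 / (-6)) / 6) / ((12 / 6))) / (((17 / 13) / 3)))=-67379 / 3213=-20.97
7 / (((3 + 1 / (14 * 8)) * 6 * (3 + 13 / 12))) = 32 / 337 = 0.09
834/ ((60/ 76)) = 1056.40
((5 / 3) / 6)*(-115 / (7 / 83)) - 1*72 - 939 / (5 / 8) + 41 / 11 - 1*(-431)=-10522807 / 6930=-1518.44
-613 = -613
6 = 6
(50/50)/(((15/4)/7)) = 28/15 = 1.87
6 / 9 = 2 / 3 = 0.67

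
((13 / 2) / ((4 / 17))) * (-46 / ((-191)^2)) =-0.03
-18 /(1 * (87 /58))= -12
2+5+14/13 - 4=4.08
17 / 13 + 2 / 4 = 47 / 26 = 1.81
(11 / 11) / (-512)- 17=-8705 / 512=-17.00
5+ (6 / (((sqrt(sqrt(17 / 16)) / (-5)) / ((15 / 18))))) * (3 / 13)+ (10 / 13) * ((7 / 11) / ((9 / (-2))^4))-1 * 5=1120 / 938223-150 * 17^(3 / 4) / 221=-5.68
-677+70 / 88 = -676.20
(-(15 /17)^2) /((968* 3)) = -75 /279752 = -0.00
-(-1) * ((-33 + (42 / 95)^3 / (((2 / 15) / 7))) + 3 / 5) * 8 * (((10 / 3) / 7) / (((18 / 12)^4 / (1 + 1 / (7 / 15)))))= -110736384 / 1680455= -65.90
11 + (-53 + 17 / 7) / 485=36991 / 3395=10.90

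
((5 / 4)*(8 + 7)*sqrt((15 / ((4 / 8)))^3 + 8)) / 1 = 150*sqrt(422) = 3081.40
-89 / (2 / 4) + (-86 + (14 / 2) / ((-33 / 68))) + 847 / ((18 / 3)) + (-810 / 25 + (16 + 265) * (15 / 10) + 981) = 203419 / 165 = 1232.84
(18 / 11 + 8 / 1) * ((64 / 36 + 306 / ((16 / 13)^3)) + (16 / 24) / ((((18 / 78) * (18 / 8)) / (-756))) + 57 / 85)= -66768292883 / 8616960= -7748.47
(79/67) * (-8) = -632/67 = -9.43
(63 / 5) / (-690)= -21 / 1150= -0.02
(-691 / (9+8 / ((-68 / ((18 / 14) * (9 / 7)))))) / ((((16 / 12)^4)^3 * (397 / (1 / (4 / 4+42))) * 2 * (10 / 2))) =-33988781547 / 2334191412838400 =-0.00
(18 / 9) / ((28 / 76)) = 38 / 7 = 5.43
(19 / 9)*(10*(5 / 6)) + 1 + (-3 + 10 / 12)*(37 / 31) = 26795 / 1674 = 16.01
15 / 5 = 3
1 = 1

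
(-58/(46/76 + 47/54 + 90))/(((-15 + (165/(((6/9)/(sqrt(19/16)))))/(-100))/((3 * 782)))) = 2978256384000/29062313443 - 122853075840 * sqrt(19)/29062313443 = 84.05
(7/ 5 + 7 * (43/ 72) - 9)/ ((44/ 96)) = -1231/ 165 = -7.46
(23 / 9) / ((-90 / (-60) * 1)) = 46 / 27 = 1.70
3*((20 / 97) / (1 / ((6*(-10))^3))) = -12960000 / 97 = -133608.25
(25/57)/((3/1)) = 25/171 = 0.15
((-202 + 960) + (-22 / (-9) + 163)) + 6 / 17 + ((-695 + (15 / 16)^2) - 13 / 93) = 278705063 / 1214208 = 229.54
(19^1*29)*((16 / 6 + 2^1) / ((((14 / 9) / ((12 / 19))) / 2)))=2088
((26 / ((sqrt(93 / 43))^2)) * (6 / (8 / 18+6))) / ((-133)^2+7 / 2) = 0.00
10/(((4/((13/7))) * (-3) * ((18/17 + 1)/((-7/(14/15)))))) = 1105/196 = 5.64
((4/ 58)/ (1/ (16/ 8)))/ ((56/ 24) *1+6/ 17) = 204/ 3973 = 0.05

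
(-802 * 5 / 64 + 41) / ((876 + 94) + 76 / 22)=-7623 / 342656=-0.02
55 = 55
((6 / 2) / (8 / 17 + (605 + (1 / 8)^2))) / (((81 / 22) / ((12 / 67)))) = 95744 / 397237707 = 0.00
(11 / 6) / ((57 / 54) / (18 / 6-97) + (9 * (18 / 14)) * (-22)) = -21714 / 3015277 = -0.01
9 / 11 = 0.82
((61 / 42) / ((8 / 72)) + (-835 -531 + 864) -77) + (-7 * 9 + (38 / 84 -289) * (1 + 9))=-147605 / 42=-3514.40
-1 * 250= -250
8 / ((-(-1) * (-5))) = -8 / 5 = -1.60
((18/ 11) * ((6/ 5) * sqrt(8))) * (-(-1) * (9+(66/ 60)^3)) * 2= 557874 * sqrt(2)/ 6875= 114.76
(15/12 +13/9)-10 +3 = -155/36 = -4.31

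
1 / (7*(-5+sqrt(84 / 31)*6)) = 155 / 15743+12*sqrt(651) / 15743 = 0.03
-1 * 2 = -2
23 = 23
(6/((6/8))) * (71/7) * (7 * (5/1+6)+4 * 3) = 50552/7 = 7221.71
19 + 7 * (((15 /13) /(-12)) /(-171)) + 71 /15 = 1055359 /44460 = 23.74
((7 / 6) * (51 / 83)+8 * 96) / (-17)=-127607 / 2822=-45.22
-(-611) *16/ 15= 9776/ 15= 651.73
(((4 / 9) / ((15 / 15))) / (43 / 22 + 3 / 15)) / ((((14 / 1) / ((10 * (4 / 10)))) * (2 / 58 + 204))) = 0.00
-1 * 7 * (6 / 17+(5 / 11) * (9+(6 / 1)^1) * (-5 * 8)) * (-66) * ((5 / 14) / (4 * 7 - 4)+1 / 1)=-8684247 / 68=-127709.51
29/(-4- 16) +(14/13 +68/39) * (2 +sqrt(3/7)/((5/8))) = 176 * sqrt(21)/273 +3269/780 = 7.15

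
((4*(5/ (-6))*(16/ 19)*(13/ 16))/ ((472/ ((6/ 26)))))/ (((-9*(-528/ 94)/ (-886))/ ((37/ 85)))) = 770377/ 90558864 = 0.01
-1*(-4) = 4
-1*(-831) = 831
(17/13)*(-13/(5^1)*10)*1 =-34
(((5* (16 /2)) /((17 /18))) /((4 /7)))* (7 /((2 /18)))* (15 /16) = 297675 /68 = 4377.57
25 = 25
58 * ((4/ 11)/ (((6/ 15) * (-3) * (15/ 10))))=-1160/ 99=-11.72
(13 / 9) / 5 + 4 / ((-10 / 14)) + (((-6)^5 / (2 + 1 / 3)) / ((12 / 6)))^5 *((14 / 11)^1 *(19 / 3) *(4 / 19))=-25907099967273446691109 / 1188495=-21798240604523743.63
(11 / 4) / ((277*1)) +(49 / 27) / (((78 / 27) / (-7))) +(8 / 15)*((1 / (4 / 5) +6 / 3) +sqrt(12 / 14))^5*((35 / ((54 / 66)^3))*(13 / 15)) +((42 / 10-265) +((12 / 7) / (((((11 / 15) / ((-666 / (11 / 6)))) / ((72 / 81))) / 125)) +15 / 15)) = -958843422307328413 / 12807269354880 +140886926323*sqrt(42) / 51438240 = -57116.68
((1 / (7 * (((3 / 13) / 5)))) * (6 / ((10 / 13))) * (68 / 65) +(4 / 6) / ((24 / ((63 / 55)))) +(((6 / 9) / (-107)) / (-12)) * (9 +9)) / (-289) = -49043 / 560252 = -0.09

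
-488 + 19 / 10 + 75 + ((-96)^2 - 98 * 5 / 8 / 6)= 1055363 / 120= 8794.69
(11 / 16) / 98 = 0.01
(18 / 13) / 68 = 9 / 442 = 0.02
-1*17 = -17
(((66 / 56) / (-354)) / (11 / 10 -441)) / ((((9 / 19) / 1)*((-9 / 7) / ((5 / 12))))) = -5225 / 1009095408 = -0.00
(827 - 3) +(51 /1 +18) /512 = 421957 /512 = 824.13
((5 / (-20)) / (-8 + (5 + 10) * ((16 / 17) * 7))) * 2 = -17 / 3088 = -0.01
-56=-56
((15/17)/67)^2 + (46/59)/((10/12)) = 0.94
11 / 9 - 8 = -61 / 9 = -6.78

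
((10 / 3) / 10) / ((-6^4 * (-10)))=1 / 38880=0.00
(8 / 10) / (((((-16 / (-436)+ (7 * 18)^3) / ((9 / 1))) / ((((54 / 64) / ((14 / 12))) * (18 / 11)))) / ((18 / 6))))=2145447 / 167891560760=0.00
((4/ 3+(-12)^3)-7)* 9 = -15603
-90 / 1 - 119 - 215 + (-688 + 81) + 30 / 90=-3092 / 3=-1030.67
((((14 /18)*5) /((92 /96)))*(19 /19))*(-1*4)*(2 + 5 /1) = -7840 /69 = -113.62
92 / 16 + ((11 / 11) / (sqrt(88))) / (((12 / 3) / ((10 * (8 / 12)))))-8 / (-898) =5.94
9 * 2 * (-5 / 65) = -18 / 13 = -1.38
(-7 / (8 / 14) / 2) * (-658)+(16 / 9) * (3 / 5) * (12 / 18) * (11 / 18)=6529709 / 1620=4030.68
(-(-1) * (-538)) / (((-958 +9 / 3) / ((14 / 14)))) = 538 / 955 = 0.56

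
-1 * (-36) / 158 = 18 / 79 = 0.23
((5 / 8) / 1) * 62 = 155 / 4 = 38.75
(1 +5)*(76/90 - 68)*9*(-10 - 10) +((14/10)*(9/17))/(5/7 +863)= 37272864921/513910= 72528.00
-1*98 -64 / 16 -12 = -114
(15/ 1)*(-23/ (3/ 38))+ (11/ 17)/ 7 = -520019/ 119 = -4369.91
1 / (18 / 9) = 1 / 2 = 0.50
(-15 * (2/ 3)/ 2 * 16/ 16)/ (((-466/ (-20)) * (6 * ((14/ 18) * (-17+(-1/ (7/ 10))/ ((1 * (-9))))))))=0.00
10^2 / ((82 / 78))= 3900 / 41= 95.12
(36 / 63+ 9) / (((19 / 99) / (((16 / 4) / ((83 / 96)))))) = 2547072 / 11039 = 230.73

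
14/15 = 0.93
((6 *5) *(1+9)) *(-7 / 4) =-525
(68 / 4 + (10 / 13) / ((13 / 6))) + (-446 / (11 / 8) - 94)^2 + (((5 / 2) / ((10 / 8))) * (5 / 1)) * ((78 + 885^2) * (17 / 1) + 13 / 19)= 51805387898391 / 388531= 133336562.33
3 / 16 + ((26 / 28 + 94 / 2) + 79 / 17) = 100461 / 1904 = 52.76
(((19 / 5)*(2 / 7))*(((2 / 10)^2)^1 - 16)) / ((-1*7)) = 2166 / 875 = 2.48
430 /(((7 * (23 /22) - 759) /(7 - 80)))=690580 /16537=41.76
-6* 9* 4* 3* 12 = -7776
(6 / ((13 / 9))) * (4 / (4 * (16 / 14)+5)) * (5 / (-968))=-945 / 105391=-0.01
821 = 821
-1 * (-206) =206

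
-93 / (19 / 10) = -930 / 19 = -48.95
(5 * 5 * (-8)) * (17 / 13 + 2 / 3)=-15400 / 39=-394.87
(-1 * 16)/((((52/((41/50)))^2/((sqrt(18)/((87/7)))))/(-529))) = 6224743 * sqrt(2)/12252500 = 0.72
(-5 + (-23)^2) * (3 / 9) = 524 / 3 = 174.67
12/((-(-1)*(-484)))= -0.02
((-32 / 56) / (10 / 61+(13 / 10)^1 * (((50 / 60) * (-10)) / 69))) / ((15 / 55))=-302.36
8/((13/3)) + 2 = 50/13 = 3.85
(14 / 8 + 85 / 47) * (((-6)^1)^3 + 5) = -141159 / 188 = -750.85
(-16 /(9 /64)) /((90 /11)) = -5632 /405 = -13.91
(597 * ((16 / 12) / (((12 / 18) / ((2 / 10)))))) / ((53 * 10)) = 597 / 1325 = 0.45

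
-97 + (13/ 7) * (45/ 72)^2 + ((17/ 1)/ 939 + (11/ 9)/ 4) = -121091563/ 1262016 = -95.95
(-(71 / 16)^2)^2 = 25411681 / 65536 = 387.75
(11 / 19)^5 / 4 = 161051 / 9904396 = 0.02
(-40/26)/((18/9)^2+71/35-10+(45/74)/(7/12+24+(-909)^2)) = 256815775300/662951457103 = 0.39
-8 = -8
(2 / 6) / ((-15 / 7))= -7 / 45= -0.16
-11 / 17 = -0.65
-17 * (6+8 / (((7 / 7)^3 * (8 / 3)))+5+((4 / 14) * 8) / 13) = -21930 / 91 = -240.99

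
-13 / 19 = -0.68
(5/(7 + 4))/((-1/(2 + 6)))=-40/11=-3.64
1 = 1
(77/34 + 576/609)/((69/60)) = 221590/79373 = 2.79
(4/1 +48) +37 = 89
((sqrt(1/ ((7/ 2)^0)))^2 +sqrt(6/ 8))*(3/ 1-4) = -1-sqrt(3)/ 2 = -1.87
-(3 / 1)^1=-3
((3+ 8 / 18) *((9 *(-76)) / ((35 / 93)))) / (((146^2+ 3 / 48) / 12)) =-42068736 / 11936995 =-3.52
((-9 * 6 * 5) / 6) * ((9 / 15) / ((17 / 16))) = -432 / 17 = -25.41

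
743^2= 552049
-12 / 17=-0.71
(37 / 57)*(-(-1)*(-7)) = -259 / 57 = -4.54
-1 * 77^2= -5929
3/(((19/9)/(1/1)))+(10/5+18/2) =236/19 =12.42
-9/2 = -4.50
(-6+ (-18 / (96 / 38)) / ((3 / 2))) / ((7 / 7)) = -43 / 4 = -10.75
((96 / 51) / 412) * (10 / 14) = 40 / 12257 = 0.00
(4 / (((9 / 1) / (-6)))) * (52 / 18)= -208 / 27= -7.70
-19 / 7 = -2.71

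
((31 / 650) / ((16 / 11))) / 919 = 341 / 9557600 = 0.00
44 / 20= 11 / 5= 2.20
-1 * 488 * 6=-2928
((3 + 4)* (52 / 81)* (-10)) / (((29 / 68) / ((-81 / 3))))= 247520 / 87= 2845.06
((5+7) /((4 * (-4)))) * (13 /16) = -39 /64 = -0.61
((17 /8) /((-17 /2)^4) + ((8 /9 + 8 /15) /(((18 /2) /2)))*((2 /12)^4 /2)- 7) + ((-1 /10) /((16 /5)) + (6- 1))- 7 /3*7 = -94712075381 /5157470880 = -18.36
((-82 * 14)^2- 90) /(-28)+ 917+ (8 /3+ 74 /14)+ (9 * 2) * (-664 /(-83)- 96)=-286343 /6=-47723.83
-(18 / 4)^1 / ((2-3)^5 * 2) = 9 / 4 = 2.25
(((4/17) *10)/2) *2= 40/17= 2.35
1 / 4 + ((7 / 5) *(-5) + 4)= -11 / 4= -2.75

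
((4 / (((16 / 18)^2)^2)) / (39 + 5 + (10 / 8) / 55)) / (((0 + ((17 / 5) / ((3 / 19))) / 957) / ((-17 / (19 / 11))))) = -11396161755 / 179009792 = -63.66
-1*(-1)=1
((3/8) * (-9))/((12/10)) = -45/16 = -2.81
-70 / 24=-35 / 12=-2.92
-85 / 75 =-17 / 15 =-1.13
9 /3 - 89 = -86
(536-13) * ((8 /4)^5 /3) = 16736 /3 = 5578.67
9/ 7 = 1.29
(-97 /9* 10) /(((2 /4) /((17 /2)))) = -1832.22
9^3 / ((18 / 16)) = 648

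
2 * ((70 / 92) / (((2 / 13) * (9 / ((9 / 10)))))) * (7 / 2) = 637 / 184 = 3.46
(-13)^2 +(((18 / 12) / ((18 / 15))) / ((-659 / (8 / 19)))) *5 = 2115999 / 12521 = 169.00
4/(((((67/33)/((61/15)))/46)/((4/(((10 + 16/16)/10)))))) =89792/67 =1340.18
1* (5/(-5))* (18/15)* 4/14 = -12/35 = -0.34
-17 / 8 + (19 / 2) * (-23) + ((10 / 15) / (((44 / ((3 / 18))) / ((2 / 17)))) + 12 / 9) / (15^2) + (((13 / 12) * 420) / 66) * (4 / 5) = -651635819 / 3029400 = -215.10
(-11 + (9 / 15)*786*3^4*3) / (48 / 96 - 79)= -1145878 / 785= -1459.72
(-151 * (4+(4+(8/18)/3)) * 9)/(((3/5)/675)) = -12457500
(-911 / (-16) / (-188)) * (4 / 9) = -911 / 6768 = -0.13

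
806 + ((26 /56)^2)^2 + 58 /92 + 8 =11517159047 /14137088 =814.68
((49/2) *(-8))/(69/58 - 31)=1624/247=6.57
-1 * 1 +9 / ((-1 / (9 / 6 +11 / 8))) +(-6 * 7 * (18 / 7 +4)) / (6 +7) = -5003 / 104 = -48.11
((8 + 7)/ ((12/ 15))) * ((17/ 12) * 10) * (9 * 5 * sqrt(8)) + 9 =9 + 95625 * sqrt(2)/ 4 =33817.54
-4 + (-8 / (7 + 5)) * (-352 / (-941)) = -11996 / 2823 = -4.25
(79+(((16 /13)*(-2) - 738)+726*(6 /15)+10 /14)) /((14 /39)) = -1031.68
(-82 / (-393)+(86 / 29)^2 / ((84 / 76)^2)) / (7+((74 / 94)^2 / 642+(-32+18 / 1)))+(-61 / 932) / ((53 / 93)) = -9315921980467293677 / 7940453326539920004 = -1.17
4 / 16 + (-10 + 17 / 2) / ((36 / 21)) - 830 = -6645 / 8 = -830.62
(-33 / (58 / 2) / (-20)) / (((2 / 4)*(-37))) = -33 / 10730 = -0.00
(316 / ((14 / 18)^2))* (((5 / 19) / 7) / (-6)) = -21330 / 6517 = -3.27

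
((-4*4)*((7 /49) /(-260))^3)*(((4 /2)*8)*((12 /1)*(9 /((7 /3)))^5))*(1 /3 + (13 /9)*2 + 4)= 76527504 /24356284225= 0.00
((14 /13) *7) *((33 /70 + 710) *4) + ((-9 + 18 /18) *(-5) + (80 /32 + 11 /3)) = 8373149 /390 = 21469.61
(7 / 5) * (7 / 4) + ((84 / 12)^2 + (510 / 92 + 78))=62097 / 460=134.99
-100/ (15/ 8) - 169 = -667/ 3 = -222.33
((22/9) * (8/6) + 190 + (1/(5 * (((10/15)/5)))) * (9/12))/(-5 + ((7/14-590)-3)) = -41987/129060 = -0.33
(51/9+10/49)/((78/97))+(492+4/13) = 5728511/11466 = 499.61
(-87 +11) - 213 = -289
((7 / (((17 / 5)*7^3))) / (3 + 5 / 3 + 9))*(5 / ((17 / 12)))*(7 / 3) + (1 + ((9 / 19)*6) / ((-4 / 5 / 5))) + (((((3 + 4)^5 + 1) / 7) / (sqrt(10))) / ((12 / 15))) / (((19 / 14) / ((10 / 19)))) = -52823291 / 3151834 + 42020*sqrt(10) / 361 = 351.33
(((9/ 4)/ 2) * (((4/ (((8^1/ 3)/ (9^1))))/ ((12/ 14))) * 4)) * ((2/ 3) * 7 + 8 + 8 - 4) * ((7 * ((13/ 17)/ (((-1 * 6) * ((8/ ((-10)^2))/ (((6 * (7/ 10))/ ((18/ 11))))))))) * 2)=-67622.70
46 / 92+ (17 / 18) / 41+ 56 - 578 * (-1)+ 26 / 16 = 636.15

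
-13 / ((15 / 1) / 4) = -52 / 15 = -3.47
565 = 565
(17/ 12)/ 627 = 17/ 7524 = 0.00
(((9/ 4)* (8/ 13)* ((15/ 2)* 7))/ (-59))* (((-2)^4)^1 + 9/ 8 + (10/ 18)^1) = -133665/ 6136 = -21.78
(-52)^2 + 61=2765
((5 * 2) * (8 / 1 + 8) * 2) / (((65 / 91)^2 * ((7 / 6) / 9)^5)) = 29386561536 / 1715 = 17135021.30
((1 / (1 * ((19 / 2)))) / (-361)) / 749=-2 / 5137391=-0.00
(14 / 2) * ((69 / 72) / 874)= 0.01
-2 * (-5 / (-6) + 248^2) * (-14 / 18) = 2583203 / 27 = 95674.19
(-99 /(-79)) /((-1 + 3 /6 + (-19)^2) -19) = 198 /53957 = 0.00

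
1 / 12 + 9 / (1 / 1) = 109 / 12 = 9.08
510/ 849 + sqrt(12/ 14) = 170/ 283 + sqrt(42)/ 7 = 1.53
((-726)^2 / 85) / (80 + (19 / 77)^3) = 240627587508 / 3105007415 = 77.50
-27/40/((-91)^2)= -0.00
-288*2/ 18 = -32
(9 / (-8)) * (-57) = 513 / 8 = 64.12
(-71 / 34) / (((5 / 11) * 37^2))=-781 / 232730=-0.00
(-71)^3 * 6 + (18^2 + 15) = -2147127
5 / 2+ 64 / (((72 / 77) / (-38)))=-46771 / 18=-2598.39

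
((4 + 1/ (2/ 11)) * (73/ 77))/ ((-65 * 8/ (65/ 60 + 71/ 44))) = -123443/ 2642640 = -0.05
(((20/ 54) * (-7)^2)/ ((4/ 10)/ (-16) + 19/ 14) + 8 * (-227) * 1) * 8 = -145213888/ 10071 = -14419.01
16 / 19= 0.84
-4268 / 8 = -1067 / 2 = -533.50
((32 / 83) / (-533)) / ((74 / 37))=-16 / 44239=-0.00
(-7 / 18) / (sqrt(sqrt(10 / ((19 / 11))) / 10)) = -7 * 11^(3 / 4) * 190^(1 / 4) / 198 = -0.79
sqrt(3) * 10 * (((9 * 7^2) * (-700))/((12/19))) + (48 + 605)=-8465178.33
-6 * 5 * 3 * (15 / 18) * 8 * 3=-1800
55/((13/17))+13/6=5779/78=74.09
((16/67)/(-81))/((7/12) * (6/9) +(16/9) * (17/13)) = -416/382905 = -0.00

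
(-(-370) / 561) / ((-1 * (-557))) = 370 / 312477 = 0.00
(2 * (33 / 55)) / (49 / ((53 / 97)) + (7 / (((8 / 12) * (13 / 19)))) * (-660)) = -4134 / 34583605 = -0.00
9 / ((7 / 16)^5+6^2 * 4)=9437184 / 151011751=0.06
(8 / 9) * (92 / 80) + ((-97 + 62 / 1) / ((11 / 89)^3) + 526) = -1078760179 / 59895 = -18010.86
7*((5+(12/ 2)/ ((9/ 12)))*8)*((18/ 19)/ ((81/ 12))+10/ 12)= 13468/ 19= 708.84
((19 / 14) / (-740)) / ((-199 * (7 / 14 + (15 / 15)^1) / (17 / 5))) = 323 / 15462300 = 0.00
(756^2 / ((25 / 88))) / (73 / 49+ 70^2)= 2464463232 / 6004325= 410.45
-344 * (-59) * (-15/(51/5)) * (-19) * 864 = 8329478400/17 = 489969317.65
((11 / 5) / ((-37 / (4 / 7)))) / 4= -11 / 1295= -0.01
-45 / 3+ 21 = 6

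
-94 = -94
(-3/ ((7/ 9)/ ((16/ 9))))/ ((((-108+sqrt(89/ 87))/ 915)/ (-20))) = -8253446400/ 7102753 - 878400*sqrt(7743)/ 7102753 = -1172.89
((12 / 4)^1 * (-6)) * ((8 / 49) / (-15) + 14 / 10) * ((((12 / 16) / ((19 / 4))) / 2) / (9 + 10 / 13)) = -119457 / 591185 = -0.20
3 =3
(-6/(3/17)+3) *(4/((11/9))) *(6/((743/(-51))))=341496/8173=41.78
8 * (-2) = -16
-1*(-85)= 85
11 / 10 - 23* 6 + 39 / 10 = -133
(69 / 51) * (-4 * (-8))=736 / 17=43.29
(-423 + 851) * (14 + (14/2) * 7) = 26964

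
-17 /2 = -8.50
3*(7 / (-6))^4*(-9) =-2401 / 48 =-50.02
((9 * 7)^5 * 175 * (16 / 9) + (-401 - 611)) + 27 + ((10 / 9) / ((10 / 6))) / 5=4631370519227 / 15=308758034615.13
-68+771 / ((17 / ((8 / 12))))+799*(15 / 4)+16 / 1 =202265 / 68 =2974.49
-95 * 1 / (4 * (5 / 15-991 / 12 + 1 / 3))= 285 / 983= 0.29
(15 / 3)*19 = 95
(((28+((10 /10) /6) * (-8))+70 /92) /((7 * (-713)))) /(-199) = 3785 /137062842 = 0.00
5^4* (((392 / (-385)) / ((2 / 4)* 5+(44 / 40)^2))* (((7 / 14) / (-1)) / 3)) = 50000 / 1749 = 28.59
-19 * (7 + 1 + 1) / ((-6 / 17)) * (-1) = -969 / 2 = -484.50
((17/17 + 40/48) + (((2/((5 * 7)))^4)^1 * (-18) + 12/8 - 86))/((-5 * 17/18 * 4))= 558233796/127553125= 4.38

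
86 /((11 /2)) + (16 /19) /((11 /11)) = 3444 /209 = 16.48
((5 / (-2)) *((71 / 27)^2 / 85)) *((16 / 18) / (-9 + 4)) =0.04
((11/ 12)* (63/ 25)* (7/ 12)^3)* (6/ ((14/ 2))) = 3773/ 9600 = 0.39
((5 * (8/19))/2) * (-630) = -12600/19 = -663.16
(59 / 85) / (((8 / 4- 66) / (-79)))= 4661 / 5440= 0.86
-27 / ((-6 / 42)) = 189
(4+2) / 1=6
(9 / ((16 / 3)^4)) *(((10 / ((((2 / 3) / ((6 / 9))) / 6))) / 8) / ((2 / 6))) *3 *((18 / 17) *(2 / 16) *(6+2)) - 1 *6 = -5798937 / 1114112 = -5.20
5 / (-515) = -1 / 103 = -0.01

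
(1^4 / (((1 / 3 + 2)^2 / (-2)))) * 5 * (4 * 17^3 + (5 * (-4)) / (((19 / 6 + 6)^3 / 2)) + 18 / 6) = -36100.93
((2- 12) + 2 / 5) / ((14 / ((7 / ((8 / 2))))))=-6 / 5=-1.20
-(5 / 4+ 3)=-17 / 4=-4.25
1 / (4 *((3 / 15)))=1.25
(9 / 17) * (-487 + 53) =-3906 / 17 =-229.76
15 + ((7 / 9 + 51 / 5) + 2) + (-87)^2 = 7596.98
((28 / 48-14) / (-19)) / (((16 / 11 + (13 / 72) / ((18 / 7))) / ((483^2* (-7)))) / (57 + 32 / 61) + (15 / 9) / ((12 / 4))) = 1.27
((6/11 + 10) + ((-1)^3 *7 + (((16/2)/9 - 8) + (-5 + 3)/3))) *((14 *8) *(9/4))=-11732/11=-1066.55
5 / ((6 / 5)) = 25 / 6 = 4.17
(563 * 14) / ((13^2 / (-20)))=-157640 / 169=-932.78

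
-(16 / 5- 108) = 524 / 5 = 104.80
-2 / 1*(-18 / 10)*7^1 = 126 / 5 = 25.20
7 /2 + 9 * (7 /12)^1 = 35 /4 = 8.75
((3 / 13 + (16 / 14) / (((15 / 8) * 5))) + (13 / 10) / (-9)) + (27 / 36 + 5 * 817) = 334639979 / 81900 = 4085.96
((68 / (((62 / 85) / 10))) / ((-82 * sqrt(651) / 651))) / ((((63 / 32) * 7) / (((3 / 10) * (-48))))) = 739840 * sqrt(651) / 62279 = 303.10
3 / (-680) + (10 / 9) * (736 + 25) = 845.55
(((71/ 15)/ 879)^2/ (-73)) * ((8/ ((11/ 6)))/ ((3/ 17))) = -1371152/ 139596912675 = -0.00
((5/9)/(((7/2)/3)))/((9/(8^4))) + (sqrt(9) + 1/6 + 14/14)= 83495/378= 220.89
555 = 555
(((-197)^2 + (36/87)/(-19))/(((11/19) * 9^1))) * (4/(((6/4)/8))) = 124414528/783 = 158894.67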